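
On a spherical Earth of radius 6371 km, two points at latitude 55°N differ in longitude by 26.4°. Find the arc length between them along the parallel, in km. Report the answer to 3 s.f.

Arc length along a parallel = R cos φ · Δλ (with Δλ in radians).
= 6371 × cos 55° × (26.4° × π/180) = 6371 × 0.5736 × 0.4608 ≈ 1680 km.

1680 km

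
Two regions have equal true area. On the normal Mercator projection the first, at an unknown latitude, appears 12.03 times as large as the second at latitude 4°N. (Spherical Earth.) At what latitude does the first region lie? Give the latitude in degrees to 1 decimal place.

On Mercator, (apparent₁)/(apparent₂) = sec²φ₁ / sec²φ₂ when true areas are equal.
cos²φ₂ / cos²φ₁ = 12.03  ⇒  cos φ₁ = cos 4° / √12.03 = 0.9976/3.468 = 0.2876.
φ₁ = arccos(0.2876) ≈ 73.3°.

73.3°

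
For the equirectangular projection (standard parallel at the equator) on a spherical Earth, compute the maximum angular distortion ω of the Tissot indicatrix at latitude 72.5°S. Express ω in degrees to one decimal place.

Plate carrée maps x = Rλ, y = Rφ. The meridian scale is h = 1 and the parallel scale is k = 1/cos φ = sec φ.
At 72.5°: h = 1.000, k = 3.326; principal scales a = 3.326, b = 1.000.
sin(ω/2) = (a − b)/(a + b) = 2.326/4.326 = 0.5376, so ω = 2 arcsin(0.5376) ≈ 65.0°.

65.0°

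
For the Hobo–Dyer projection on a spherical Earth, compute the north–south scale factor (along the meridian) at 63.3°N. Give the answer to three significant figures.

The Hobo–Dyer projection is cylindrical equal-area with φ₀ = 37.5°. For cylindrical equal-area with standard parallel φ₀, h = cos φ / cos φ₀ and k = cos φ₀ / cos φ, so h·k = 1.
h = cos 63.3° / cos 37.5° = 0.4493/0.7934 = 0.5664.

0.566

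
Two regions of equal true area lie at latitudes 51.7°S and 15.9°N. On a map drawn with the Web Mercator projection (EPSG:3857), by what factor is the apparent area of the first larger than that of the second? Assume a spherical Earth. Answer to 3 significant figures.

Mercator areal scale is sec²φ.
At 51.7°: sec²(51.7°) = 1/0.6198² = 2.603.
At 15.9°: sec²(15.9°) = 1/0.9617² = 1.081.
Ratio = 2.603/1.081 = cos²(15.9°)/cos²(51.7°) ≈ 2.41.

2.41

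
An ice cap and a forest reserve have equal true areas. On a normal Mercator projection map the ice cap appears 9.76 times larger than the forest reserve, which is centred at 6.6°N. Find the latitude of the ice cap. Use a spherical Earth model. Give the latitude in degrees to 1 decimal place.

71.5°

On Mercator, (apparent₁)/(apparent₂) = sec²φ₁ / sec²φ₂ when true areas are equal.
cos²φ₂ / cos²φ₁ = 9.76  ⇒  cos φ₁ = cos 6.6° / √9.76 = 0.9934/3.124 = 0.3180.
φ₁ = arccos(0.3180) ≈ 71.5°.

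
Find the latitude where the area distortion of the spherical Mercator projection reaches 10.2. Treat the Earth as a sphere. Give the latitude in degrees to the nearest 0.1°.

71.8°

Mercator areal scale is sec²φ.
sec²φ = 10.2  ⇒  cos²φ = 0.09804  ⇒  cos φ = 0.3131.
φ = arccos(0.3131) ≈ 71.8°.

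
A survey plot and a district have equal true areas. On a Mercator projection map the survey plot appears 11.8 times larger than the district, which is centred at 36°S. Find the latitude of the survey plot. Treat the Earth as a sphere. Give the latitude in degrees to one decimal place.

Mercator areal scale is sec²φ, so apparent-area ratio = sec²φ₁ / sec²φ₂ = cos²φ₂ / cos²φ₁.
cos²φ₂ / cos²φ₁ = 11.8  ⇒  cos φ₁ = cos 36° / √11.8 = 0.8090/3.435 = 0.2355.
φ₁ = arccos(0.2355) ≈ 76.4°.

76.4°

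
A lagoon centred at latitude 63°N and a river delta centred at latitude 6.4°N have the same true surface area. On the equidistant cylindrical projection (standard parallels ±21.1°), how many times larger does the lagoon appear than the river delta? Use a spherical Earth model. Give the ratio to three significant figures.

In the equirectangular projection with standard parallel φ₀ = 21.1° (x = Rλ cos φ₀, y = Rφ), meridians are true-scale (h = 1) and the parallel scale is k = cos φ₀ / cos φ.
Areal scale at 63°: h·k = 1.000 × 2.055 = 2.055.
Areal scale at 6.4°: h·k = 1.000 × 0.9388 = 0.9388.
Ratio = 2.055/0.9388 ≈ 2.19.

2.19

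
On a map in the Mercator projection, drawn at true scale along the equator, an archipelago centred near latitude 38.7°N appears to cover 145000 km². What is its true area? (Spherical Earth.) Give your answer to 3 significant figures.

The Mercator projection is conformal; its linear scale factor is the same in every direction and equals sec φ = 1/cos φ.
Areal scale = k² = sec²φ = 1/cos²(38.7°) = 1/0.7804² = 1.642.
True area = apparent / (areal scale) = 145000 / 1.642 ≈ 88300 km².

88300 km²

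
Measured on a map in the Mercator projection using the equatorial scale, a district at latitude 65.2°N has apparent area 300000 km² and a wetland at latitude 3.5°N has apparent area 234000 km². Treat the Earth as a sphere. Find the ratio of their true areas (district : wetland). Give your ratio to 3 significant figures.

0.226

On Mercator the areal scale is sec²φ, so true area = apparent × cos²φ.
True area of district: 300000 × cos²(65.2°) = 300000 × 0.1759 = 52780 km².
True area of wetland: 234000 × cos²(3.5°) = 234000 × 0.9963 = 233100 km².
Ratio = 52780 / 233100 ≈ 0.226.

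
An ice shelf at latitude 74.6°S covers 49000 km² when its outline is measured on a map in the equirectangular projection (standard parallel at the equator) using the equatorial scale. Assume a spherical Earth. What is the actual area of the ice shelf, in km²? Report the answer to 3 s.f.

For the equirectangular projection with φ₀ = 0 (plate carrée), h = 1 along meridians and k = sec φ along parallels.
Areal scale = h·k = 1 × sec φ; at 74.6°, h = 1.000, k = 3.766, so h·k = 3.766.
True area = apparent / (areal scale) = 49000 / 3.766 ≈ 13000 km².

13000 km²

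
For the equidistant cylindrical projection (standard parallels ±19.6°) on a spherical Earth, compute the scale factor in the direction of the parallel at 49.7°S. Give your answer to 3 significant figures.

In the equirectangular projection with standard parallel φ₀ = 19.6° (x = Rλ cos φ₀, y = Rφ), meridians are true-scale (h = 1) and the parallel scale is k = cos φ₀ / cos φ.
k = cos 19.6° / cos 49.7° = 0.9421/0.6468 = 1.457.

1.46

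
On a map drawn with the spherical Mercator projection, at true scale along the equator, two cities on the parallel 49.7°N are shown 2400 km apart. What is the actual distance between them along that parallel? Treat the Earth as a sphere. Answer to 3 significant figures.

1550 km

Mercator is conformal, so the point scale is isotropic: h = k = sec φ = 1/cos φ.
Along the parallel at 49.7°, map distances are exaggerated by k = sec 49.7° = 1.546.
True distance = 2400 / 1.546 = 2400 × cos 49.7° ≈ 1550 km.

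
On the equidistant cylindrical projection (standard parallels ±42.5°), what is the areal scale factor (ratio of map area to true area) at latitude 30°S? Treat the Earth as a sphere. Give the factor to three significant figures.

With standard parallel φ₀ = 42.5°, the equirectangular projection gives x = Rλ cos φ₀, y = Rφ, so h = 1 and k = cos 42.5° / cos φ.
Areal scale = h·k = 1 × cos φ₀ / cos φ; at 30°, h = 1.000, k = 0.8513, so h·k = 0.8513.

0.851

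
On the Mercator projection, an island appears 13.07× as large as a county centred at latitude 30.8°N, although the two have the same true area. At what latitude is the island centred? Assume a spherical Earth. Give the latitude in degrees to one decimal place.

On Mercator, (apparent₁)/(apparent₂) = sec²φ₁ / sec²φ₂ when true areas are equal.
cos²φ₂ / cos²φ₁ = 13.07  ⇒  cos φ₁ = cos 30.8° / √13.07 = 0.8590/3.615 = 0.2376.
φ₁ = arccos(0.2376) ≈ 76.3°.

76.3°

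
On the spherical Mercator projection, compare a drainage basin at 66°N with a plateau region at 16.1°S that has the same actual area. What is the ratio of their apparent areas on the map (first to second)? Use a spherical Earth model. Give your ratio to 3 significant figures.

On Mercator, area is exaggerated by sec²φ = 1/cos²φ.
At 66°: sec²(66°) = 1/0.4067² = 6.045.
At 16.1°: sec²(16.1°) = 1/0.9608² = 1.083.
Ratio = 6.045/1.083 = cos²(16.1°)/cos²(66°) ≈ 5.58.

5.58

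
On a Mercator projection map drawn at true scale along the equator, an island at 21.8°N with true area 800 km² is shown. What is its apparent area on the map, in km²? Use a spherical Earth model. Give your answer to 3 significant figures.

For Mercator, h = k = sec φ (a conformal cylindrical projection has a single point scale, 1/cos φ).
Areal scale = k² = sec²φ = 1/cos²(21.8°) = 1/0.9285² = 1.160.
Apparent area = 800 × 1.160 ≈ 928 km².

928 km²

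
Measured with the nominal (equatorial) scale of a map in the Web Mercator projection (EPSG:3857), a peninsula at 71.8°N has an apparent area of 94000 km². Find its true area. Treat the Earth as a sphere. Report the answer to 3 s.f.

Mercator is conformal, so the point scale is isotropic: h = k = sec φ = 1/cos φ.
Areal scale = k² = sec²φ = 1/cos²(71.8°) = 1/0.3123² = 10.25.
True area = apparent / (areal scale) = 94000 / 10.25 ≈ 9170 km².

9170 km²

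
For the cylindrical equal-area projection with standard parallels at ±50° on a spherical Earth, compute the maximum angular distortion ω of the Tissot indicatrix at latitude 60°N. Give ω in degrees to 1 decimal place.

Cylindrical equal-area (φ₀ = 50°): h = cos φ / cos 50° along meridians, k = cos 50° / cos φ along parallels; h·k = 1.
At 60°: h = 0.7779, k = 1.286; principal scales a = 1.286, b = 0.7779.
sin(ω/2) = (a − b)/(a + b) = 0.5077/2.063 = 0.2461, so ω = 2 arcsin(0.2461) ≈ 28.5°.

28.5°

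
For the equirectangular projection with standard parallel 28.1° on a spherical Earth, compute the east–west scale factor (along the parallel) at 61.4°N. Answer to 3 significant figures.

1.84

The equidistant cylindrical projection with φ₀ = 28.1° has h = 1 (meridians true) and k = cos φ₀ / cos φ along parallels.
k = cos 28.1° / cos 61.4° = 0.8821/0.4787 = 1.843.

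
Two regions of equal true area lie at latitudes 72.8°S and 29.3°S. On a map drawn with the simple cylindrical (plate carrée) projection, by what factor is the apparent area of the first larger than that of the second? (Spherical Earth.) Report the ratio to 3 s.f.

2.95

For the equirectangular projection with φ₀ = 0 (plate carrée), h = 1 along meridians and k = sec φ along parallels.
Areal scale at 72.8°: h·k = 1.000 × 3.382 = 3.382.
Areal scale at 29.3°: h·k = 1.000 × 1.147 = 1.147.
Ratio = 3.382/1.147 ≈ 2.95.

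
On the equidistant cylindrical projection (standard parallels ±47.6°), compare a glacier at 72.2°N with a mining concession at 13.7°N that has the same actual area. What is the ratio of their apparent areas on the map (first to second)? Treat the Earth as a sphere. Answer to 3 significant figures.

With standard parallel φ₀ = 47.6°, the equirectangular projection gives x = Rλ cos φ₀, y = Rφ, so h = 1 and k = cos 47.6° / cos φ.
Areal scale at 72.2°: h·k = 1.000 × 2.206 = 2.206.
Areal scale at 13.7°: h·k = 1.000 × 0.6940 = 0.6940.
Ratio = 2.206/0.6940 ≈ 3.18.

3.18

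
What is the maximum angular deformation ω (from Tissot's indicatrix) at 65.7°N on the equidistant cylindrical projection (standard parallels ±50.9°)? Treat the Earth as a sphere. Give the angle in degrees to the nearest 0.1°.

With standard parallel φ₀ = 50.9°, the equirectangular projection gives x = Rλ cos φ₀, y = Rφ, so h = 1 and k = cos 50.9° / cos φ.
At 65.7°: h = 1.000, k = 1.533; principal scales a = 1.533, b = 1.000.
sin(ω/2) = (a − b)/(a + b) = 0.5326/2.533 = 0.2103, so ω = 2 arcsin(0.2103) ≈ 24.3°.

24.3°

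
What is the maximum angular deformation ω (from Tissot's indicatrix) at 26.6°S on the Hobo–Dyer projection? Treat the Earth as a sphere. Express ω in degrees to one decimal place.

The Hobo–Dyer projection is cylindrical equal-area with φ₀ = 37.5°. A cylindrical equal-area projection with standard parallel φ₀ has meridian scale h = cos φ / cos φ₀ and parallel scale k = cos φ₀ / cos φ (so areas are preserved, h·k = 1).
At 26.6°: h = 1.127, k = 0.8873; principal scales a = 1.127, b = 0.8873.
sin(ω/2) = (a − b)/(a + b) = 0.2398/2.014 = 0.1190, so ω = 2 arcsin(0.1190) ≈ 13.7°.

13.7°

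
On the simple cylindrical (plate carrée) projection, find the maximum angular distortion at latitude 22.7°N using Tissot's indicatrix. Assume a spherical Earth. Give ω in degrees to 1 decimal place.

4.6°

For the equirectangular projection with φ₀ = 0 (plate carrée), h = 1 along meridians and k = sec φ along parallels.
At 22.7°: h = 1.000, k = 1.084; principal scales a = 1.084, b = 1.000.
sin(ω/2) = (a − b)/(a + b) = 0.08397/2.084 = 0.04029, so ω = 2 arcsin(0.04029) ≈ 4.6°.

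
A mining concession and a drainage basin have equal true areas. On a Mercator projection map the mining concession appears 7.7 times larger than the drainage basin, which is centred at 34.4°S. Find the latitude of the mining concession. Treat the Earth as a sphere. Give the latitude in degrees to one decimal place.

72.7°

On Mercator, (apparent₁)/(apparent₂) = sec²φ₁ / sec²φ₂ when true areas are equal.
cos²φ₂ / cos²φ₁ = 7.7  ⇒  cos φ₁ = cos 34.4° / √7.7 = 0.8251/2.775 = 0.2974.
φ₁ = arccos(0.2974) ≈ 72.7°.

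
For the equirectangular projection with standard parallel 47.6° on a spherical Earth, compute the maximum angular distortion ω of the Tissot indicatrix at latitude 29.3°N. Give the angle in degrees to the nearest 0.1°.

In the equirectangular projection with standard parallel φ₀ = 47.6° (x = Rλ cos φ₀, y = Rφ), meridians are true-scale (h = 1) and the parallel scale is k = cos φ₀ / cos φ.
At 29.3°: h = 1.000, k = 0.7732; principal scales a = 1.000, b = 0.7732.
sin(ω/2) = (a − b)/(a + b) = 0.2268/1.773 = 0.1279, so ω = 2 arcsin(0.1279) ≈ 14.7°.

14.7°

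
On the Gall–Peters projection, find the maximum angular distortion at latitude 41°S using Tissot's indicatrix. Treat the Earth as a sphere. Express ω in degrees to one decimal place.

The Gall–Peters projection is cylindrical equal-area with φ₀ = 45°. A cylindrical equal-area projection with standard parallel φ₀ has meridian scale h = cos φ / cos φ₀ and parallel scale k = cos φ₀ / cos φ (so areas are preserved, h·k = 1).
At 41°: h = 1.067, k = 0.9369; principal scales a = 1.067, b = 0.9369.
sin(ω/2) = (a − b)/(a + b) = 0.1304/2.004 = 0.06506, so ω = 2 arcsin(0.06506) ≈ 7.5°.

7.5°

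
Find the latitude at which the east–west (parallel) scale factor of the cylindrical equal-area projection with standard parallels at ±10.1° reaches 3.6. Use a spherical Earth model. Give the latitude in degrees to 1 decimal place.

Cylindrical equal-area (φ₀ = 10.1°): h = cos φ / cos 10.1° along meridians, k = cos 10.1° / cos φ along parallels; h·k = 1.
k = cos φ₀ / cos φ = 3.6  ⇒  cos φ = cos 10.1° / 3.6 = 0.2735.
φ = arccos(0.2735) ≈ 74.1°.

74.1°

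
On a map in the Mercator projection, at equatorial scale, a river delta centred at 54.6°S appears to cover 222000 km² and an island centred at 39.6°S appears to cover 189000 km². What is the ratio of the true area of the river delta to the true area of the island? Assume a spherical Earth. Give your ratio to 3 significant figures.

0.664

On Mercator the areal scale is sec²φ, so true area = apparent × cos²φ.
True area of river delta: 222000 × cos²(54.6°) = 222000 × 0.3356 = 74500 km².
True area of island: 189000 × cos²(39.6°) = 189000 × 0.5937 = 112200 km².
Ratio = 74500 / 112200 ≈ 0.664.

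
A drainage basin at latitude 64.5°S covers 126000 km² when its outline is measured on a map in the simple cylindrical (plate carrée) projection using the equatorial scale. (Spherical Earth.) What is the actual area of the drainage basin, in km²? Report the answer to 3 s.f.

Plate carrée maps x = Rλ, y = Rφ. The meridian scale is h = 1 and the parallel scale is k = 1/cos φ = sec φ.
Areal scale = h·k = 1 × sec φ; at 64.5°, h = 1.000, k = 2.323, so h·k = 2.323.
True area = apparent / (areal scale) = 126000 / 2.323 ≈ 54200 km².

54200 km²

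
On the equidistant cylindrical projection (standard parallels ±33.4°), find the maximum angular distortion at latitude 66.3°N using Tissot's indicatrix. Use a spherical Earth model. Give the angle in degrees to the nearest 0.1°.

41.0°

With standard parallel φ₀ = 33.4°, the equirectangular projection gives x = Rλ cos φ₀, y = Rφ, so h = 1 and k = cos 33.4° / cos φ.
At 66.3°: h = 1.000, k = 2.077; principal scales a = 2.077, b = 1.000.
sin(ω/2) = (a − b)/(a + b) = 1.077/3.077 = 0.3500, so ω = 2 arcsin(0.3500) ≈ 41.0°.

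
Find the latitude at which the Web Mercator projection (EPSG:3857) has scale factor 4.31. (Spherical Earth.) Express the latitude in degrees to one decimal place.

Mercator scale is k = sec φ = 1/cos φ.
1/cos φ = 4.31  ⇒  cos φ = 0.2320  ⇒  φ = arccos(0.2320) ≈ 76.6°.

76.6°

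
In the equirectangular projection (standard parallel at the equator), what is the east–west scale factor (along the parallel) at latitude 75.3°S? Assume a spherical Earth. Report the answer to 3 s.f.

Plate carrée maps x = Rλ, y = Rφ. The meridian scale is h = 1 and the parallel scale is k = 1/cos φ = sec φ.
k = 1/cos 75.3° = 1/0.2538 = 3.941.

3.94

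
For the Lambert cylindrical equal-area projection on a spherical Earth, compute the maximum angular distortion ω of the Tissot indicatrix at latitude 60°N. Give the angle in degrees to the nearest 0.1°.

The Lambert cylindrical equal-area projection is the cylindrical equal-area projection with its standard parallel at the equator (φ₀ = 0). Cylindrical equal-area (φ₀ = 0°): h = cos φ / cos 0° along meridians, k = cos 0° / cos φ along parallels; h·k = 1.
At 60°: h = 0.5000, k = 2.000; principal scales a = 2.000, b = 0.5000.
sin(ω/2) = (a − b)/(a + b) = 1.500/2.500 = 0.6000, so ω = 2 arcsin(0.6000) ≈ 73.7°.

73.7°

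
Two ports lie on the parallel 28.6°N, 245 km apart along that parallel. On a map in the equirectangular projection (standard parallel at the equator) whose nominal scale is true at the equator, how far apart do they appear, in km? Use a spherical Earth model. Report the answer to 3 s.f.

279 km

Plate carrée maps x = Rλ, y = Rφ. The meridian scale is h = 1 and the parallel scale is k = 1/cos φ = sec φ.
Along the parallel, k = sec 28.6° = 1/0.8780 = 1.139.
Map distance = 245 × 1.139 ≈ 279 km.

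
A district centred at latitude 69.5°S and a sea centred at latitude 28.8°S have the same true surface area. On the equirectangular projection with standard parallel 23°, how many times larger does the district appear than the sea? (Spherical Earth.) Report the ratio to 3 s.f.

2.50

In the equirectangular projection with standard parallel φ₀ = 23° (x = Rλ cos φ₀, y = Rφ), meridians are true-scale (h = 1) and the parallel scale is k = cos φ₀ / cos φ.
Areal scale at 69.5°: h·k = 1.000 × 2.628 = 2.628.
Areal scale at 28.8°: h·k = 1.000 × 1.050 = 1.050.
Ratio = 2.628/1.050 ≈ 2.50.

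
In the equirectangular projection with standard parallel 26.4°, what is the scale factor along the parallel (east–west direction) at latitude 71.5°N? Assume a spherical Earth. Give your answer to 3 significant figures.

With standard parallel φ₀ = 26.4°, the equirectangular projection gives x = Rλ cos φ₀, y = Rφ, so h = 1 and k = cos 26.4° / cos φ.
k = cos 26.4° / cos 71.5° = 0.8957/0.3173 = 2.823.

2.82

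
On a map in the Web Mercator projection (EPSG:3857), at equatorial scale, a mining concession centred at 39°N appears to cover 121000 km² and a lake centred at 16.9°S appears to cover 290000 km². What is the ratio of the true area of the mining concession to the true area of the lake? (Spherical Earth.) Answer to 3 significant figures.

Mercator's areal exaggeration is sec²φ; hence true area = (apparent area) · cos²φ.
True area of mining concession: 121000 × cos²(39°) = 121000 × 0.6040 = 73080 km².
True area of lake: 290000 × cos²(16.9°) = 290000 × 0.9155 = 265500 km².
Ratio = 73080 / 265500 ≈ 0.275.

0.275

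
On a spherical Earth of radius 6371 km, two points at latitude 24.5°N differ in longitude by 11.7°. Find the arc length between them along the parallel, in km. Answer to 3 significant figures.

1180 km

Arc length along a parallel = R cos φ · Δλ (with Δλ in radians).
= 6371 × cos 24.5° × (11.7° × π/180) = 6371 × 0.9100 × 0.2042 ≈ 1180 km.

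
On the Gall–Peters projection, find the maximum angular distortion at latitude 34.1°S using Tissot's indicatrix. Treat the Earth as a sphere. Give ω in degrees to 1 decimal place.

Gall–Peters is a cylindrical equal-area projection with standard parallels at ±45°. A cylindrical equal-area projection with standard parallel φ₀ has meridian scale h = cos φ / cos φ₀ and parallel scale k = cos φ₀ / cos φ (so areas are preserved, h·k = 1).
At 34.1°: h = 1.171, k = 0.8539; principal scales a = 1.171, b = 0.8539.
sin(ω/2) = (a − b)/(a + b) = 0.3171/2.025 = 0.1566, so ω = 2 arcsin(0.1566) ≈ 18.0°.

18.0°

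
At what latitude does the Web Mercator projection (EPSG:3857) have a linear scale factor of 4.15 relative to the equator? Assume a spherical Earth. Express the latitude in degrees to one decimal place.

76.1°

Mercator scale is k = sec φ = 1/cos φ.
1/cos φ = 4.15  ⇒  cos φ = 0.2410  ⇒  φ = arccos(0.2410) ≈ 76.1°.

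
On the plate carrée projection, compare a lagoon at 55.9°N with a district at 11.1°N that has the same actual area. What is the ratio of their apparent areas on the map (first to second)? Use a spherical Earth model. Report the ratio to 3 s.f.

Plate carrée maps x = Rλ, y = Rφ. The meridian scale is h = 1 and the parallel scale is k = 1/cos φ = sec φ.
Areal scale at 55.9°: h·k = 1.000 × 1.784 = 1.784.
Areal scale at 11.1°: h·k = 1.000 × 1.019 = 1.019.
Ratio = 1.784/1.019 ≈ 1.75.

1.75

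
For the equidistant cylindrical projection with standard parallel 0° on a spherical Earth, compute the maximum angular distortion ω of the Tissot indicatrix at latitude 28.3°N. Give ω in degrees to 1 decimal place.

In the plate carrée (x = Rλ, y = Rφ), meridians are true-scale (h = 1) and parallels are stretched by k = sec φ.
At 28.3°: h = 1.000, k = 1.136; principal scales a = 1.136, b = 1.000.
sin(ω/2) = (a − b)/(a + b) = 0.1357/2.136 = 0.06356, so ω = 2 arcsin(0.06356) ≈ 7.3°.

7.3°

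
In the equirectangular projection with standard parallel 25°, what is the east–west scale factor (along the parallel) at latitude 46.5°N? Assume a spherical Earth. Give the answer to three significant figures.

1.32

In the equirectangular projection with standard parallel φ₀ = 25° (x = Rλ cos φ₀, y = Rφ), meridians are true-scale (h = 1) and the parallel scale is k = cos φ₀ / cos φ.
k = cos 25° / cos 46.5° = 0.9063/0.6884 = 1.317.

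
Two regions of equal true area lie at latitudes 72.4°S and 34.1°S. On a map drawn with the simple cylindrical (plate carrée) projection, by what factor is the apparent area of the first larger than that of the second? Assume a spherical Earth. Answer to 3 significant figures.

2.74

For the equirectangular projection with φ₀ = 0 (plate carrée), h = 1 along meridians and k = sec φ along parallels.
Areal scale at 72.4°: h·k = 1.000 × 3.307 = 3.307.
Areal scale at 34.1°: h·k = 1.000 × 1.208 = 1.208.
Ratio = 3.307/1.208 ≈ 2.74.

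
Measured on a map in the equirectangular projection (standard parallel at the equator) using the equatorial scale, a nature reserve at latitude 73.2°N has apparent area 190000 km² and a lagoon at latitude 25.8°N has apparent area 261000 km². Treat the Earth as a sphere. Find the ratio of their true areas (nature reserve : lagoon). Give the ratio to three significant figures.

On the plate carrée, areal scale = h·k = 1 × sec φ, so true area = apparent × cos φ.
True area of nature reserve: 190000 × cos(73.2°) = 190000 × 0.2890 = 54920 km².
True area of lagoon: 261000 × cos(25.8°) = 261000 × 0.9003 = 235000 km².
Ratio = 54920 / 235000 ≈ 0.234.

0.234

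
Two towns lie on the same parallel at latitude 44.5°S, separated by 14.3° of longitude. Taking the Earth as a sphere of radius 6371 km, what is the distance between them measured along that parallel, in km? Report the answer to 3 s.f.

Arc length along a parallel = R cos φ · Δλ (with Δλ in radians).
= 6371 × cos 44.5° × (14.3° × π/180) = 6371 × 0.7133 × 0.2496 ≈ 1130 km.

1130 km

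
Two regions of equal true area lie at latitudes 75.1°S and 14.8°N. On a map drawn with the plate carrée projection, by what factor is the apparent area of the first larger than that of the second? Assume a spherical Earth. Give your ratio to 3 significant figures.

3.76

In the plate carrée (x = Rλ, y = Rφ), meridians are true-scale (h = 1) and parallels are stretched by k = sec φ.
Areal scale at 75.1°: h·k = 1.000 × 3.889 = 3.889.
Areal scale at 14.8°: h·k = 1.000 × 1.034 = 1.034.
Ratio = 3.889/1.034 ≈ 3.76.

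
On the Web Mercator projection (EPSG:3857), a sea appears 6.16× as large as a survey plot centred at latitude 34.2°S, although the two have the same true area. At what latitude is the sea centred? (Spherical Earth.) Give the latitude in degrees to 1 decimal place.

Mercator areal scale is sec²φ, so apparent-area ratio = sec²φ₁ / sec²φ₂ = cos²φ₂ / cos²φ₁.
cos²φ₂ / cos²φ₁ = 6.16  ⇒  cos φ₁ = cos 34.2° / √6.16 = 0.8271/2.482 = 0.3332.
φ₁ = arccos(0.3332) ≈ 70.5°.

70.5°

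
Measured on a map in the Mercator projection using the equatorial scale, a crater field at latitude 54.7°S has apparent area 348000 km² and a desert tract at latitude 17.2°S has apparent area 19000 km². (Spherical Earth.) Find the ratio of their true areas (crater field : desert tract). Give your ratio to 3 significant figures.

6.70

Since Mercator area scale is 1/cos²φ, the true area equals the apparent area multiplied by cos²φ.
True area of crater field: 348000 × cos²(54.7°) = 348000 × 0.3339 = 116200 km².
True area of desert tract: 19000 × cos²(17.2°) = 19000 × 0.9126 = 17340 km².
Ratio = 116200 / 17340 ≈ 6.70.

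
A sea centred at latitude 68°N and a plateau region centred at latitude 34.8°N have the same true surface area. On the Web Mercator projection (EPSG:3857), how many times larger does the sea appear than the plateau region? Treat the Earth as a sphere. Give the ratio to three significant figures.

Mercator is conformal with k = sec φ, so areal scale = k² = sec²φ.
At 68°: sec²(68°) = 1/0.3746² = 7.126.
At 34.8°: sec²(34.8°) = 1/0.8211² = 1.483.
Ratio = 7.126/1.483 = cos²(34.8°)/cos²(68°) ≈ 4.80.

4.80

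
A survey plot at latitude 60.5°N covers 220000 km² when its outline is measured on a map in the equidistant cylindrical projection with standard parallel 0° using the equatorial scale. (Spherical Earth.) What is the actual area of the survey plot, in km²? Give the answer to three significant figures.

For the equirectangular projection with φ₀ = 0 (plate carrée), h = 1 along meridians and k = sec φ along parallels.
Areal scale = h·k = 1 × sec φ; at 60.5°, h = 1.000, k = 2.031, so h·k = 2.031.
True area = apparent / (areal scale) = 220000 / 2.031 ≈ 108000 km².

108000 km²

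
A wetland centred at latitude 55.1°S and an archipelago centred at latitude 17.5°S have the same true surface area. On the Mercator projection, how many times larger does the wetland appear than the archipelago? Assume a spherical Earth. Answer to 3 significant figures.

2.78

On Mercator, area is exaggerated by sec²φ = 1/cos²φ.
At 55.1°: sec²(55.1°) = 1/0.5721² = 3.055.
At 17.5°: sec²(17.5°) = 1/0.9537² = 1.099.
Ratio = 3.055/1.099 = cos²(17.5°)/cos²(55.1°) ≈ 2.78.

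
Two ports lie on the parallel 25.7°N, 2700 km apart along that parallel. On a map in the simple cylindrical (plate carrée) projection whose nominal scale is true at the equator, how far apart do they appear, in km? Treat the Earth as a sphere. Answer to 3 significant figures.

3000 km

For the equirectangular projection with φ₀ = 0 (plate carrée), h = 1 along meridians and k = sec φ along parallels.
Along the parallel, k = sec 25.7° = 1/0.9011 = 1.110.
Map distance = 2700 × 1.110 ≈ 3000 km.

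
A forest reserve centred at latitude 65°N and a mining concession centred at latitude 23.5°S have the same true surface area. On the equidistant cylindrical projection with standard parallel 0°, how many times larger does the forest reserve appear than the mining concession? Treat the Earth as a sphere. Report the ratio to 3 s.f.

Plate carrée maps x = Rλ, y = Rφ. The meridian scale is h = 1 and the parallel scale is k = 1/cos φ = sec φ.
Areal scale at 65°: h·k = 1.000 × 2.366 = 2.366.
Areal scale at 23.5°: h·k = 1.000 × 1.090 = 1.090.
Ratio = 2.366/1.090 ≈ 2.17.

2.17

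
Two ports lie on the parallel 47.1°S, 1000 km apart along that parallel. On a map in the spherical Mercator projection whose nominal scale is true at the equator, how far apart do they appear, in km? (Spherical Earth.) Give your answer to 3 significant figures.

The Mercator projection is conformal; its linear scale factor is the same in every direction and equals sec φ = 1/cos φ.
Along the parallel, k = sec 47.1° = 1/0.6807 = 1.469.
Map distance = 1000 × 1.469 ≈ 1470 km.

1470 km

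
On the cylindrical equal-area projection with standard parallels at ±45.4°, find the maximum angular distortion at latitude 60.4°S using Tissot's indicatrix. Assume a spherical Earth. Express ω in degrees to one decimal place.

39.5°

For cylindrical equal-area with standard parallel φ₀, h = cos φ / cos φ₀ and k = cos φ₀ / cos φ, so h·k = 1.
At 60.4°: h = 0.7035, k = 1.422; principal scales a = 1.422, b = 0.7035.
sin(ω/2) = (a − b)/(a + b) = 0.7181/2.125 = 0.3379, so ω = 2 arcsin(0.3379) ≈ 39.5°.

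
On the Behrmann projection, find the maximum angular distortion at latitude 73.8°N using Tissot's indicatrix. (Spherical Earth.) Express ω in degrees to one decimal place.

Behrmann is a cylindrical equal-area projection with standard parallels at ±30°. For cylindrical equal-area with standard parallel φ₀, h = cos φ / cos φ₀ and k = cos φ₀ / cos φ, so h·k = 1.
At 73.8°: h = 0.3222, k = 3.104; principal scales a = 3.104, b = 0.3222.
sin(ω/2) = (a − b)/(a + b) = 2.782/3.426 = 0.8120, so ω = 2 arcsin(0.8120) ≈ 108.6°.

108.6°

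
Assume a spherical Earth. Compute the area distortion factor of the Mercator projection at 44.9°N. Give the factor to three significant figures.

The Mercator projection is conformal; its linear scale factor is the same in every direction and equals sec φ = 1/cos φ.
Areal scale = k² = sec²φ = 1/cos²(44.9°) = 1/0.7083² = 1.993.

1.99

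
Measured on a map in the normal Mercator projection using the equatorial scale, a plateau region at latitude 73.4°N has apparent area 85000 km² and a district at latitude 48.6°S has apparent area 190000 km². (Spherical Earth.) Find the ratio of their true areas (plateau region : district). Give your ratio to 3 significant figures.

0.0835

Since Mercator area scale is 1/cos²φ, the true area equals the apparent area multiplied by cos²φ.
True area of plateau region: 85000 × cos²(73.4°) = 85000 × 0.08162 = 6938 km².
True area of district: 190000 × cos²(48.6°) = 190000 × 0.4373 = 83090 km².
Ratio = 6938 / 83090 ≈ 0.0835.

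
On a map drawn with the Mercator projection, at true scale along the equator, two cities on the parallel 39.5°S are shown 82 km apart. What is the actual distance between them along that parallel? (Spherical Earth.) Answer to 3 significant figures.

The Mercator projection is conformal; its linear scale factor is the same in every direction and equals sec φ = 1/cos φ.
Along the parallel at 39.5°, map distances are exaggerated by k = sec 39.5° = 1.296.
True distance = 82 / 1.296 = 82 × cos 39.5° ≈ 63.3 km.

63.3 km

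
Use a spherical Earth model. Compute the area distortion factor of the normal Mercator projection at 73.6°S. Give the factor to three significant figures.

The Mercator projection is conformal; its linear scale factor is the same in every direction and equals sec φ = 1/cos φ.
Areal scale = k² = sec²φ = 1/cos²(73.6°) = 1/0.2823² = 12.54.

12.5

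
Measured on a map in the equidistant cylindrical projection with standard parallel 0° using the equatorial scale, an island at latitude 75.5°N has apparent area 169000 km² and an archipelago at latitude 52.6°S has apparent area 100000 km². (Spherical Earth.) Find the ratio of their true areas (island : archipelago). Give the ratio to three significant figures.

0.697

On the plate carrée, areal scale = h·k = 1 × sec φ, so true area = apparent × cos φ.
True area of island: 169000 × cos(75.5°) = 169000 × 0.2504 = 42310 km².
True area of archipelago: 100000 × cos(52.6°) = 100000 × 0.6074 = 60740 km².
Ratio = 42310 / 60740 ≈ 0.697.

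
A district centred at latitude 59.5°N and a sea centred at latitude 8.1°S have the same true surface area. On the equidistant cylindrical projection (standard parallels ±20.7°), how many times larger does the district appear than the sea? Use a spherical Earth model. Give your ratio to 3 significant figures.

1.95

With standard parallel φ₀ = 20.7°, the equirectangular projection gives x = Rλ cos φ₀, y = Rφ, so h = 1 and k = cos 20.7° / cos φ.
Areal scale at 59.5°: h·k = 1.000 × 1.843 = 1.843.
Areal scale at 8.1°: h·k = 1.000 × 0.9449 = 0.9449.
Ratio = 1.843/0.9449 ≈ 1.95.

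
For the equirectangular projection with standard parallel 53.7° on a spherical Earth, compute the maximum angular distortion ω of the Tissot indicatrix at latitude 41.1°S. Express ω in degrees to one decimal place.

In the equirectangular projection with standard parallel φ₀ = 53.7° (x = Rλ cos φ₀, y = Rφ), meridians are true-scale (h = 1) and the parallel scale is k = cos φ₀ / cos φ.
At 41.1°: h = 1.000, k = 0.7856; principal scales a = 1.000, b = 0.7856.
sin(ω/2) = (a − b)/(a + b) = 0.2144/1.786 = 0.1201, so ω = 2 arcsin(0.1201) ≈ 13.8°.

13.8°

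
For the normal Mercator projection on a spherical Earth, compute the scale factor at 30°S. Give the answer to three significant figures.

For Mercator, h = k = sec φ (a conformal cylindrical projection has a single point scale, 1/cos φ).
k = 1/cos 30° = 1/0.8660 = 1.155.

1.15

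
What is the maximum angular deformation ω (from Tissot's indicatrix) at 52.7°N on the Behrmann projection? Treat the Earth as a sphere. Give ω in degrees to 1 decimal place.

The Behrmann projection is cylindrical equal-area with φ₀ = 30°. For cylindrical equal-area with standard parallel φ₀, h = cos φ / cos φ₀ and k = cos φ₀ / cos φ, so h·k = 1.
At 52.7°: h = 0.6997, k = 1.429; principal scales a = 1.429, b = 0.6997.
sin(ω/2) = (a − b)/(a + b) = 0.7294/2.129 = 0.3426, so ω = 2 arcsin(0.3426) ≈ 40.1°.

40.1°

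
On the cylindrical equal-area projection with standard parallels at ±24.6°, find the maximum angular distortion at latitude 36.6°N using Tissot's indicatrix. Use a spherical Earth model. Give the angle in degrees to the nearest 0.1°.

14.2°

A cylindrical equal-area projection with standard parallel φ₀ has meridian scale h = cos φ / cos φ₀ and parallel scale k = cos φ₀ / cos φ (so areas are preserved, h·k = 1).
At 36.6°: h = 0.8830, k = 1.133; principal scales a = 1.133, b = 0.8830.
sin(ω/2) = (a − b)/(a + b) = 0.2496/2.016 = 0.1238, so ω = 2 arcsin(0.1238) ≈ 14.2°.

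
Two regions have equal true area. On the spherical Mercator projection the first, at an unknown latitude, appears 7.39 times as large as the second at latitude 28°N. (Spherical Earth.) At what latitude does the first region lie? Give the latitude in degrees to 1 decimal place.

71.0°

Mercator areal scale is sec²φ, so apparent-area ratio = sec²φ₁ / sec²φ₂ = cos²φ₂ / cos²φ₁.
cos²φ₂ / cos²φ₁ = 7.39  ⇒  cos φ₁ = cos 28° / √7.39 = 0.8829/2.718 = 0.3248.
φ₁ = arccos(0.3248) ≈ 71.0°.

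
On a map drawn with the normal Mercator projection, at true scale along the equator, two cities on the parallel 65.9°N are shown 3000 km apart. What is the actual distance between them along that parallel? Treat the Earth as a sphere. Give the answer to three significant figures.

For Mercator, h = k = sec φ (a conformal cylindrical projection has a single point scale, 1/cos φ).
Along the parallel at 65.9°, map distances are exaggerated by k = sec 65.9° = 2.449.
True distance = 3000 / 2.449 = 3000 × cos 65.9° ≈ 1220 km.

1220 km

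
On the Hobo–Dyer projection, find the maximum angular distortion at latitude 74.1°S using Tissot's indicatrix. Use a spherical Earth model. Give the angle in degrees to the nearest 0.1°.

The Hobo–Dyer projection is cylindrical equal-area with φ₀ = 37.5°. Cylindrical equal-area (φ₀ = 37.5°): h = cos φ / cos 37.5° along meridians, k = cos 37.5° / cos φ along parallels; h·k = 1.
At 74.1°: h = 0.3453, k = 2.896; principal scales a = 2.896, b = 0.3453.
sin(ω/2) = (a − b)/(a + b) = 2.551/3.241 = 0.7869, so ω = 2 arcsin(0.7869) ≈ 103.8°.

103.8°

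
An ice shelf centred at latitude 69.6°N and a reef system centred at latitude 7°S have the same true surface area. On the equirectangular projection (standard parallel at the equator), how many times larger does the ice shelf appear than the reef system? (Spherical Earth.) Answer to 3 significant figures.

2.85

In the plate carrée (x = Rλ, y = Rφ), meridians are true-scale (h = 1) and parallels are stretched by k = sec φ.
Areal scale at 69.6°: h·k = 1.000 × 2.869 = 2.869.
Areal scale at 7°: h·k = 1.000 × 1.008 = 1.008.
Ratio = 2.869/1.008 ≈ 2.85.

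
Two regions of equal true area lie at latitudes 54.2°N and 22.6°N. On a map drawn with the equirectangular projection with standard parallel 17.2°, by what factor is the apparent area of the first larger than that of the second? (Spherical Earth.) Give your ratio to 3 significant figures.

1.58

With standard parallel φ₀ = 17.2°, the equirectangular projection gives x = Rλ cos φ₀, y = Rφ, so h = 1 and k = cos 17.2° / cos φ.
Areal scale at 54.2°: h·k = 1.000 × 1.633 = 1.633.
Areal scale at 22.6°: h·k = 1.000 × 1.035 = 1.035.
Ratio = 1.633/1.035 ≈ 1.58.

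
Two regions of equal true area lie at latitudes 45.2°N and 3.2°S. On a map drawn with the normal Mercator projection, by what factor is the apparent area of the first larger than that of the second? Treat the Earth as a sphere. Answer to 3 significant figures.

2.01

Mercator areal scale is sec²φ.
At 45.2°: sec²(45.2°) = 1/0.7046² = 2.014.
At 3.2°: sec²(3.2°) = 1/0.9984² = 1.003.
Ratio = 2.014/1.003 = cos²(3.2°)/cos²(45.2°) ≈ 2.01.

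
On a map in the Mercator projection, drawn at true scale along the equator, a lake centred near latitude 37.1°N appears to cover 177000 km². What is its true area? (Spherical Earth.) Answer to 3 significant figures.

Mercator is conformal, so the point scale is isotropic: h = k = sec φ = 1/cos φ.
Areal scale = k² = sec²φ = 1/cos²(37.1°) = 1/0.7976² = 1.572.
True area = apparent / (areal scale) = 177000 / 1.572 ≈ 113000 km².

113000 km²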